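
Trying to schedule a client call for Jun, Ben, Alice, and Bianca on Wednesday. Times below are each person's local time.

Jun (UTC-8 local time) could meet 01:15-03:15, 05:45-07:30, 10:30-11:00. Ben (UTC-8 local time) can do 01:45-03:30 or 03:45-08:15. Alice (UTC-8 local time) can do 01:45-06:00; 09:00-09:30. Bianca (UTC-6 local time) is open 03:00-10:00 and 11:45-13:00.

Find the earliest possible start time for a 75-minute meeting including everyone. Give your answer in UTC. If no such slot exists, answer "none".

Jun in UTC: 09:15-11:15, 13:45-15:30, 18:30-19:00 (add 8h to convert from UTC-8).
Ben in UTC: 09:45-11:30, 11:45-16:15 (add 8h to convert from UTC-8).
Alice in UTC: 09:45-14:00, 17:00-17:30 (add 8h to convert from UTC-8).
Bianca in UTC: 09:00-16:00, 17:45-19:00 (add 6h to convert from UTC-6).
Jun ∩ Ben: 09:45-11:15, 13:45-15:30.
Jun ∩ Ben ∩ Alice: 09:45-11:15, 13:45-14:00.
Jun ∩ Ben ∩ Alice ∩ Bianca: 09:45-11:15, 13:45-14:00.
The first common window of at least 75 minutes is 09:45-11:15, so the earliest start is 09:45.

09:45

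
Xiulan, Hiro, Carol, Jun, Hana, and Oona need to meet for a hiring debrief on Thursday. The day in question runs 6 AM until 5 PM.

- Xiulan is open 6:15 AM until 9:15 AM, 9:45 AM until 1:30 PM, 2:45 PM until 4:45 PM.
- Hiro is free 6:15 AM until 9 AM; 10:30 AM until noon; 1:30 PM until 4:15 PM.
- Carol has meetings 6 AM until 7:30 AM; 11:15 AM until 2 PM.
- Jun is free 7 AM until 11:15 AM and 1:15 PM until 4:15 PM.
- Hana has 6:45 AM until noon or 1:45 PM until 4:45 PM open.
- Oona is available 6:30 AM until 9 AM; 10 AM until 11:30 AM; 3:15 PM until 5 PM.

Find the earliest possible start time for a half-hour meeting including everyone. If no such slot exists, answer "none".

07:30

Xiulan free: 06:15-09:15, 09:45-13:30, 14:45-16:45.
Hiro free: 06:15-09:00, 10:30-12:00, 13:30-16:15.
Carol free: 07:30-11:15, 14:00-17:00 (invert busy blocks within the working day).
Jun free: 07:00-11:15, 13:15-16:15.
Hana free: 06:45-12:00, 13:45-16:45.
Oona free: 06:30-09:00, 10:00-11:30, 15:15-17:00.
Xiulan ∩ Hiro: 06:15-09:00, 10:30-12:00, 14:45-16:15.
Xiulan ∩ Hiro ∩ Carol: 07:30-09:00, 10:30-11:15, 14:45-16:15.
Xiulan ∩ Hiro ∩ Carol ∩ Jun: 07:30-09:00, 10:30-11:15, 14:45-16:15.
Xiulan ∩ Hiro ∩ Carol ∩ Jun ∩ Hana: 07:30-09:00, 10:30-11:15, 14:45-16:15.
Xiulan ∩ Hiro ∩ Carol ∩ Jun ∩ Hana ∩ Oona: 07:30-09:00, 10:30-11:15, 15:15-16:15.
The first common window of at least 30 minutes is 07:30-09:00, so the earliest start is 07:30.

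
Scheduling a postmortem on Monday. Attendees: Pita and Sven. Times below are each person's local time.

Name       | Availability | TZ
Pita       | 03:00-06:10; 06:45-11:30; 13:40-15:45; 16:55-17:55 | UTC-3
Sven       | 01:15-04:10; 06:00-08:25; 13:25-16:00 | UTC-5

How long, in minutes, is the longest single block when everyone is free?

Pita in UTC: 06:00-09:10, 09:45-14:30, 16:40-18:45, 19:55-20:55 (add 3h to convert from UTC-3).
Sven in UTC: 06:15-09:10, 11:00-13:25, 18:25-21:00 (add 5h to convert from UTC-5).
Pita ∩ Sven: 06:15-09:10, 11:00-13:25, 18:25-18:45, 19:55-20:55.
Those are the intersection windows.
The longest is 06:15-09:10 at 175 minutes.

175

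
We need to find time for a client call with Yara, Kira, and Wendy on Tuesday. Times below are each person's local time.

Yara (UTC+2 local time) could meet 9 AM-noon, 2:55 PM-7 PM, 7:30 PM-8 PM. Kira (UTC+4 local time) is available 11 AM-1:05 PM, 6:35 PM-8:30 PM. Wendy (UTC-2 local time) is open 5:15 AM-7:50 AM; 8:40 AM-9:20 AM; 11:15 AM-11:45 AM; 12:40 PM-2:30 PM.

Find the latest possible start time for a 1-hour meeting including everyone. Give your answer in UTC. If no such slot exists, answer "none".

15:30

Yara in UTC: 07:00-10:00, 12:55-17:00, 17:30-18:00 (subtract 2h to convert from UTC+2).
Kira in UTC: 07:00-09:05, 14:35-16:30 (subtract 4h to convert from UTC+4).
Wendy in UTC: 07:15-09:50, 10:40-11:20, 13:15-13:45, 14:40-16:30 (add 2h to convert from UTC-2).
Yara ∩ Kira: 07:00-09:05, 14:35-16:30.
Yara ∩ Kira ∩ Wendy: 07:15-09:05, 14:40-16:30.
So the common availability across everyone is 07:15-09:05, 14:40-16:30.
The last common window of at least 60 minutes is 14:40-16:30; a 60-minute meeting can start as late as 15:30 and still end by 16:30.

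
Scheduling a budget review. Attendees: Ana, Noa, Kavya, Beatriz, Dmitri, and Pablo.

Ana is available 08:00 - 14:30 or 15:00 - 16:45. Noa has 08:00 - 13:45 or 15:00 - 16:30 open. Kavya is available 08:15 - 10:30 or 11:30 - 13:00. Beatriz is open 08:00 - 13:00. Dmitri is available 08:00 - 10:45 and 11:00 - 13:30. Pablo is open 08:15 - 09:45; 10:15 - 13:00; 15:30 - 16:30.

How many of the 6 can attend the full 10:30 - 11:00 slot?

4

Ana, Noa, Beatriz, and Pablo can make the full 10:30-11:00 slot — that's 4.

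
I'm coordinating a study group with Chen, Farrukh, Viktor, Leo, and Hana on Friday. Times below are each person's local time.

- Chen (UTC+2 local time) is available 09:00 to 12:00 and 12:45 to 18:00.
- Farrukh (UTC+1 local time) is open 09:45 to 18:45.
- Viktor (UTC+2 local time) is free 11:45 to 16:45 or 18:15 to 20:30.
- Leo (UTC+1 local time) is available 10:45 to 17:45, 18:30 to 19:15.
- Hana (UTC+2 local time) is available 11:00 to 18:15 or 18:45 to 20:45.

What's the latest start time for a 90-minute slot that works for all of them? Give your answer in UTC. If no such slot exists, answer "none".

Chen in UTC: 07:00-10:00, 10:45-16:00 (subtract 2h to convert from UTC+2).
Farrukh in UTC: 08:45-17:45 (subtract 1h to convert from UTC+1).
Viktor in UTC: 09:45-14:45, 16:15-18:30 (subtract 2h to convert from UTC+2).
Leo in UTC: 09:45-16:45, 17:30-18:15 (subtract 1h to convert from UTC+1).
Hana in UTC: 09:00-16:15, 16:45-18:45 (subtract 2h to convert from UTC+2).
Chen ∩ Farrukh: 08:45-10:00, 10:45-16:00.
Chen ∩ Farrukh ∩ Viktor: 09:45-10:00, 10:45-14:45.
Chen ∩ Farrukh ∩ Viktor ∩ Leo: 09:45-10:00, 10:45-14:45.
Chen ∩ Farrukh ∩ Viktor ∩ Leo ∩ Hana: 09:45-10:00, 10:45-14:45.
The last common window of at least 90 minutes is 10:45-14:45; a 90-minute meeting can start as late as 13:15 and still end by 14:45.

13:15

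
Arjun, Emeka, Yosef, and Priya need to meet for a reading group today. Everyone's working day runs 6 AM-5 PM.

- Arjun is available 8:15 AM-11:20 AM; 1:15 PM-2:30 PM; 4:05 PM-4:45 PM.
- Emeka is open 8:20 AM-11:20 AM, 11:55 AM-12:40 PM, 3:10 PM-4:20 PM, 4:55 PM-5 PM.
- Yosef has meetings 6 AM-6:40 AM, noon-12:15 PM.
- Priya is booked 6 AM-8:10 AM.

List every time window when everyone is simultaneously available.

Arjun free: 08:15-11:20, 13:15-14:30, 16:05-16:45.
Emeka free: 08:20-11:20, 11:55-12:40, 15:10-16:20, 16:55-17:00.
Yosef free: 06:40-12:00, 12:15-17:00 (invert busy blocks within the working day).
Priya free: 08:10-17:00 (invert busy blocks within the working day).
Arjun ∩ Emeka: 08:20-11:20, 16:05-16:20.
Arjun ∩ Emeka ∩ Yosef: 08:20-11:20, 16:05-16:20.
Arjun ∩ Emeka ∩ Yosef ∩ Priya: 08:20-11:20, 16:05-16:20.

08:20-11:20, 16:05-16:20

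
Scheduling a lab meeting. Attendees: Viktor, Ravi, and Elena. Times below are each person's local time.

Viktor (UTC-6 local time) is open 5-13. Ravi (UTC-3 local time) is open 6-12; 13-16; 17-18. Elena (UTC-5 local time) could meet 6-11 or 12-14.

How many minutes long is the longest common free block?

Viktor in UTC: 11:00-19:00 (add 6h to convert from UTC-6).
Ravi in UTC: 09:00-15:00, 16:00-19:00, 20:00-21:00 (add 3h to convert from UTC-3).
Elena in UTC: 11:00-16:00, 17:00-19:00 (add 5h to convert from UTC-5).
Viktor ∩ Ravi: 11:00-15:00, 16:00-19:00.
Viktor ∩ Ravi ∩ Elena: 11:00-15:00, 17:00-19:00.
The longest is 11:00-15:00 at 240 minutes.

240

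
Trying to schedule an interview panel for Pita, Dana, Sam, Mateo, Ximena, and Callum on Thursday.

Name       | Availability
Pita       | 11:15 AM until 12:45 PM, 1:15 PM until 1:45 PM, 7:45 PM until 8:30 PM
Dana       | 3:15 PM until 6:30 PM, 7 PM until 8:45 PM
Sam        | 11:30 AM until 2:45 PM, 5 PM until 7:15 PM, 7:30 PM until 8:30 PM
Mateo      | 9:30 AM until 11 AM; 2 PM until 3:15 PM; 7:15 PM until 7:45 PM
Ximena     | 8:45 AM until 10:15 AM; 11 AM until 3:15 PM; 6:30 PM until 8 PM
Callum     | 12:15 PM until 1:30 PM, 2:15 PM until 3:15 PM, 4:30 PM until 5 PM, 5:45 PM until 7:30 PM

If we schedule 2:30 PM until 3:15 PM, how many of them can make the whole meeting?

3

Mateo, Ximena, and Callum can make the full 14:30-15:15 slot — that's 3.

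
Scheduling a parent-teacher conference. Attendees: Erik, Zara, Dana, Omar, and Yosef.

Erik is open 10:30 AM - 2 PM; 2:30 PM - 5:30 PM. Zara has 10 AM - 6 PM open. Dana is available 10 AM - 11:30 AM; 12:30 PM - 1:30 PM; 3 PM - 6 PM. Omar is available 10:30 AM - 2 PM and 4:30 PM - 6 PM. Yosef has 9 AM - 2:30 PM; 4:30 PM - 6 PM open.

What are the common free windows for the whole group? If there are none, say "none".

10:30-11:30, 12:30-13:30, 16:30-17:30

Erik ∩ Zara: 10:30-14:00, 14:30-17:30.
Erik ∩ Zara ∩ Dana: 10:30-11:30, 12:30-13:30, 15:00-17:30.
Erik ∩ Zara ∩ Dana ∩ Omar: 10:30-11:30, 12:30-13:30, 16:30-17:30.
Erik ∩ Zara ∩ Dana ∩ Omar ∩ Yosef: 10:30-11:30, 12:30-13:30, 16:30-17:30.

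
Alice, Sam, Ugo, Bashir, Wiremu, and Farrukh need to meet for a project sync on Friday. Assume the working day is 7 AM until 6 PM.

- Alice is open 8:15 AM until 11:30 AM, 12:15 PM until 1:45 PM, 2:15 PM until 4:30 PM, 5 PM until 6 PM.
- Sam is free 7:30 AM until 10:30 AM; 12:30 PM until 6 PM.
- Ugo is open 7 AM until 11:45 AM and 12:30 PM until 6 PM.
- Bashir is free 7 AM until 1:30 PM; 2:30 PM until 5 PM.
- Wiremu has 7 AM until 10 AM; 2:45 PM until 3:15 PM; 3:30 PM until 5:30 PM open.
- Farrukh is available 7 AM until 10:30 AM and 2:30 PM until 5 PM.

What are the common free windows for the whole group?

08:15-10:00, 14:45-15:15, 15:30-16:30

Alice ∩ Sam: 08:15-10:30, 12:30-13:45, 14:15-16:30, 17:00-18:00.
Alice ∩ Sam ∩ Ugo: 08:15-10:30, 12:30-13:45, 14:15-16:30, 17:00-18:00.
Alice ∩ Sam ∩ Ugo ∩ Bashir: 08:15-10:30, 12:30-13:30, 14:30-16:30.
Alice ∩ Sam ∩ Ugo ∩ Bashir ∩ Wiremu: 08:15-10:00, 14:45-15:15, 15:30-16:30.
Alice ∩ Sam ∩ Ugo ∩ Bashir ∩ Wiremu ∩ Farrukh: 08:15-10:00, 14:45-15:15, 15:30-16:30.
So the common availability across everyone is 08:15-10:00, 14:45-15:15, 15:30-16:30.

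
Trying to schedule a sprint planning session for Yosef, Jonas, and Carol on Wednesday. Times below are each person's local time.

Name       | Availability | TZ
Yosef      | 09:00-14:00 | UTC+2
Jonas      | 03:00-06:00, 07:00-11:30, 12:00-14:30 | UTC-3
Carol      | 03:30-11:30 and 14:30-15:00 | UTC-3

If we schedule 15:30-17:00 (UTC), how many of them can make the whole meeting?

1

Yosef in UTC: 07:00-12:00 (subtract 2h to convert from UTC+2).
Jonas in UTC: 06:00-09:00, 10:00-14:30, 15:00-17:30 (add 3h to convert from UTC-3).
Carol in UTC: 06:30-14:30, 17:30-18:00 (add 3h to convert from UTC-3).
Jonas can make the full 15:30-17:00 slot — that's 1.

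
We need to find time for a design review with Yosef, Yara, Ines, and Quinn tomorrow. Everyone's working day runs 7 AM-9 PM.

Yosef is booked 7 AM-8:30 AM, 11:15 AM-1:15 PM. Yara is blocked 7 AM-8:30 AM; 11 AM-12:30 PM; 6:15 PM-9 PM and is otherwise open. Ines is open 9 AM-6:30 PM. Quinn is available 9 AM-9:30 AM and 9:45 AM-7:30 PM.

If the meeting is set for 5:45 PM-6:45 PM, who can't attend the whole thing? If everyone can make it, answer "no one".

Yosef free: 08:30-11:15, 13:15-21:00 (invert busy blocks within the working day).
Yara free: 08:30-11:00, 12:30-18:15 (invert busy blocks within the working day).
Ines free: 09:00-18:30.
Quinn free: 09:00-09:30, 09:45-19:30.
Yosef: free for 17:45-18:45. Yara: not fully free for 17:45-18:45. Ines: not fully free for 17:45-18:45. Quinn: free for 17:45-18:45.

Ines, Yara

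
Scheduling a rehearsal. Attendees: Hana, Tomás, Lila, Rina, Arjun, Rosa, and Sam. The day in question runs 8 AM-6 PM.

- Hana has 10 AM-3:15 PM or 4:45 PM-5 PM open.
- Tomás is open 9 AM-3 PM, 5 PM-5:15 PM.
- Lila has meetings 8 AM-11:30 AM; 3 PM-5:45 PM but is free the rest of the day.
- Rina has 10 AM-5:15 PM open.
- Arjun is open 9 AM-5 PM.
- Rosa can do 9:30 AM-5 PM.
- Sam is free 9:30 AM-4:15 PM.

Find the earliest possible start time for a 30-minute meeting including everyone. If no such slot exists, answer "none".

Hana free: 10:00-15:15, 16:45-17:00.
Tomás free: 09:00-15:00, 17:00-17:15.
Lila free: 11:30-15:00, 17:45-18:00 (invert busy blocks within the working day).
Rina free: 10:00-17:15.
Arjun free: 09:00-17:00.
Rosa free: 09:30-17:00.
Sam free: 09:30-16:15.
Hana ∩ Tomás: 10:00-15:00.
Hana ∩ Tomás ∩ Lila: 11:30-15:00.
Hana ∩ Tomás ∩ Lila ∩ Rina: 11:30-15:00.
Hana ∩ Tomás ∩ Lila ∩ Rina ∩ Arjun: 11:30-15:00.
Hana ∩ Tomás ∩ Lila ∩ Rina ∩ Arjun ∩ Rosa: 11:30-15:00.
Hana ∩ Tomás ∩ Lila ∩ Rina ∩ Arjun ∩ Rosa ∩ Sam: 11:30-15:00.
The first common window of at least 30 minutes is 11:30-15:00, so the earliest start is 11:30.

11:30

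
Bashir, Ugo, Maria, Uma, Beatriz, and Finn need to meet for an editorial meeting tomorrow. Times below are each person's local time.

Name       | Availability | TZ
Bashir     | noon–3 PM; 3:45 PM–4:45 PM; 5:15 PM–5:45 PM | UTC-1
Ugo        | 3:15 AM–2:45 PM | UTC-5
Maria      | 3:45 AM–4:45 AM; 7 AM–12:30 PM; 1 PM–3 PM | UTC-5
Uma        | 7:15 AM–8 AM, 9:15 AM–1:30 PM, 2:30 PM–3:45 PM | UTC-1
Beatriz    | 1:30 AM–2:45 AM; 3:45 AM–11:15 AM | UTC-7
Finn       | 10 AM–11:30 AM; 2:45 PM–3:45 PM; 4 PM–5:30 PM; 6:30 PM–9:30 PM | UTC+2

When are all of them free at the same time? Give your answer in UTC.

Bashir in UTC: 13:00-16:00, 16:45-17:45, 18:15-18:45 (add 1h to convert from UTC-1).
Ugo in UTC: 08:15-19:45 (add 5h to convert from UTC-5).
Maria in UTC: 08:45-09:45, 12:00-17:30, 18:00-20:00 (add 5h to convert from UTC-5).
Uma in UTC: 08:15-09:00, 10:15-14:30, 15:30-16:45 (add 1h to convert from UTC-1).
Beatriz in UTC: 08:30-09:45, 10:45-18:15 (add 7h to convert from UTC-7).
Finn in UTC: 08:00-09:30, 12:45-13:45, 14:00-15:30, 16:30-19:30 (subtract 2h to convert from UTC+2).
Bashir ∩ Ugo: 13:00-16:00, 16:45-17:45, 18:15-18:45.
Bashir ∩ Ugo ∩ Maria: 13:00-16:00, 16:45-17:30, 18:15-18:45.
Bashir ∩ Ugo ∩ Maria ∩ Uma: 13:00-14:30, 15:30-16:00.
Bashir ∩ Ugo ∩ Maria ∩ Uma ∩ Beatriz: 13:00-14:30, 15:30-16:00.
Bashir ∩ Ugo ∩ Maria ∩ Uma ∩ Beatriz ∩ Finn: 13:00-13:45, 14:00-14:30.
Those are the intersection windows.

13:00-13:45, 14:00-14:30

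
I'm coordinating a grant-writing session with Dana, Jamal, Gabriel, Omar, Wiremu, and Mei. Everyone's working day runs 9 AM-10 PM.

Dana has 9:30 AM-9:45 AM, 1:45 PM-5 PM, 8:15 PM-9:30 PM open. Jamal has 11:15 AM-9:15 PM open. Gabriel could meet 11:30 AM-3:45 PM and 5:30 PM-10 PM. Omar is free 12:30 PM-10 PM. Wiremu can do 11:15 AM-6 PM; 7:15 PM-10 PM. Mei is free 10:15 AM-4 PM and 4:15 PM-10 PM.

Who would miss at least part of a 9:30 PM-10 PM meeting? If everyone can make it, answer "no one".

Dana: not fully free for 21:30-22:00. Jamal: not fully free for 21:30-22:00. Gabriel: free for 21:30-22:00. Omar: free for 21:30-22:00. Wiremu: free for 21:30-22:00. Mei: free for 21:30-22:00.

Dana, Jamal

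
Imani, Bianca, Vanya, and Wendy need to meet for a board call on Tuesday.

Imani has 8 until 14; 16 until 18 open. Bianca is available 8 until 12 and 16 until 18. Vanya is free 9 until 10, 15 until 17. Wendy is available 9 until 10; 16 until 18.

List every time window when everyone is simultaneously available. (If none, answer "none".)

Imani ∩ Bianca: 08:00-12:00, 16:00-18:00.
Imani ∩ Bianca ∩ Vanya: 09:00-10:00, 16:00-17:00.
Imani ∩ Bianca ∩ Vanya ∩ Wendy: 09:00-10:00, 16:00-17:00.
So the common availability across everyone is 09:00-10:00, 16:00-17:00.

09:00-10:00, 16:00-17:00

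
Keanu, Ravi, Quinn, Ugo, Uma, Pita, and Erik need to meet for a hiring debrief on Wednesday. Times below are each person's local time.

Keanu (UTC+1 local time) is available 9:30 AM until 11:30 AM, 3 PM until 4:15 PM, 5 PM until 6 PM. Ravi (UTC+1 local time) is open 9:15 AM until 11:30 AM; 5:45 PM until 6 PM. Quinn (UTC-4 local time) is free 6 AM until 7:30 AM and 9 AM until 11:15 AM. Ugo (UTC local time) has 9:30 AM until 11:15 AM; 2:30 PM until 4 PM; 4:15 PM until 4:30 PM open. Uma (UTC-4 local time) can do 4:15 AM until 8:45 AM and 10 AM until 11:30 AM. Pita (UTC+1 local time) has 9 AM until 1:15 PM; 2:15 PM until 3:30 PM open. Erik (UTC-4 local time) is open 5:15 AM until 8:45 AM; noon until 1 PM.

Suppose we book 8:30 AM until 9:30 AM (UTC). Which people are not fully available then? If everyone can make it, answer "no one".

Erik, Quinn, Ugo

Keanu in UTC: 08:30-10:30, 14:00-15:15, 16:00-17:00 (subtract 1h to convert from UTC+1).
Ravi in UTC: 08:15-10:30, 16:45-17:00 (subtract 1h to convert from UTC+1).
Quinn in UTC: 10:00-11:30, 13:00-15:15 (add 4h to convert from UTC-4).
Ugo in UTC: 09:30-11:15, 14:30-16:00, 16:15-16:30.
Uma in UTC: 08:15-12:45, 14:00-15:30 (add 4h to convert from UTC-4).
Pita in UTC: 08:00-12:15, 13:15-14:30 (subtract 1h to convert from UTC+1).
Erik in UTC: 09:15-12:45, 16:00-17:00 (add 4h to convert from UTC-4).
Keanu: free for 08:30-09:30. Ravi: free for 08:30-09:30. Quinn: not fully free for 08:30-09:30. Ugo: not fully free for 08:30-09:30. Uma: free for 08:30-09:30. Pita: free for 08:30-09:30. Erik: not fully free for 08:30-09:30.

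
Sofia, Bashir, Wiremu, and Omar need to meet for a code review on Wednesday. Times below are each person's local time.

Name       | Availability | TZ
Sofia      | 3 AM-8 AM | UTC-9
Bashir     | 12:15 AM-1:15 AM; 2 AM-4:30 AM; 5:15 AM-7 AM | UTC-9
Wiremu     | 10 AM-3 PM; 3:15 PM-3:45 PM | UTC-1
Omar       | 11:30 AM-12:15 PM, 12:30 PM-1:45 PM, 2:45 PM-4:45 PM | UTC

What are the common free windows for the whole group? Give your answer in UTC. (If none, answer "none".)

12:00-12:15, 12:30-13:30, 14:45-16:00

Sofia in UTC: 12:00-17:00 (add 9h to convert from UTC-9).
Bashir in UTC: 09:15-10:15, 11:00-13:30, 14:15-16:00 (add 9h to convert from UTC-9).
Wiremu in UTC: 11:00-16:00, 16:15-16:45 (add 1h to convert from UTC-1).
Omar in UTC: 11:30-12:15, 12:30-13:45, 14:45-16:45.
Sofia ∩ Bashir: 12:00-13:30, 14:15-16:00.
Sofia ∩ Bashir ∩ Wiremu: 12:00-13:30, 14:15-16:00.
Sofia ∩ Bashir ∩ Wiremu ∩ Omar: 12:00-12:15, 12:30-13:30, 14:45-16:00.
Those are the intersection windows.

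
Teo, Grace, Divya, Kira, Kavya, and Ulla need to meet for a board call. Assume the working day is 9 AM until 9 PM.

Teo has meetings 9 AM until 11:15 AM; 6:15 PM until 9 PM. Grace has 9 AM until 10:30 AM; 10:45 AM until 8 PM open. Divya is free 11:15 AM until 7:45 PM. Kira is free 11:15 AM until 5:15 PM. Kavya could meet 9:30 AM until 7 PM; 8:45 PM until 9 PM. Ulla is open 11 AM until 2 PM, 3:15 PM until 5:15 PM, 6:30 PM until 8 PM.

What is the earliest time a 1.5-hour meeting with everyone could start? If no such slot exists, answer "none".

11:15

Teo free: 11:15-18:15 (invert busy blocks within the working day).
Grace free: 09:00-10:30, 10:45-20:00.
Divya free: 11:15-19:45.
Kira free: 11:15-17:15.
Kavya free: 09:30-19:00, 20:45-21:00.
Ulla free: 11:00-14:00, 15:15-17:15, 18:30-20:00.
Teo ∩ Grace: 11:15-18:15.
Teo ∩ Grace ∩ Divya: 11:15-18:15.
Teo ∩ Grace ∩ Divya ∩ Kira: 11:15-17:15.
Teo ∩ Grace ∩ Divya ∩ Kira ∩ Kavya: 11:15-17:15.
Teo ∩ Grace ∩ Divya ∩ Kira ∩ Kavya ∩ Ulla: 11:15-14:00, 15:15-17:15.
So the common availability across everyone is 11:15-14:00, 15:15-17:15.
The first common window of at least 90 minutes is 11:15-14:00, so the earliest start is 11:15.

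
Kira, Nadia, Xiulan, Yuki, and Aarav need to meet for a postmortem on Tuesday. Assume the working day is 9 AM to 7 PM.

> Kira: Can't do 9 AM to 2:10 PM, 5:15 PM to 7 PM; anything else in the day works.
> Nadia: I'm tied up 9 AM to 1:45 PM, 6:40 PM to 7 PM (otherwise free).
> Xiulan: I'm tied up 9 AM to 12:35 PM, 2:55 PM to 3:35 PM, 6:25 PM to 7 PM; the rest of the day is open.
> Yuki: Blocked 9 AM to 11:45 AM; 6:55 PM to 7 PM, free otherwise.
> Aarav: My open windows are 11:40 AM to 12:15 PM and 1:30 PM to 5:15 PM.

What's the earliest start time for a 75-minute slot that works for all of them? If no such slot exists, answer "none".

Kira free: 14:10-17:15 (invert busy blocks within the working day).
Nadia free: 13:45-18:40 (invert busy blocks within the working day).
Xiulan free: 12:35-14:55, 15:35-18:25 (invert busy blocks within the working day).
Yuki free: 11:45-18:55 (invert busy blocks within the working day).
Aarav free: 11:40-12:15, 13:30-17:15.
Kira ∩ Nadia: 14:10-17:15.
Kira ∩ Nadia ∩ Xiulan: 14:10-14:55, 15:35-17:15.
Kira ∩ Nadia ∩ Xiulan ∩ Yuki: 14:10-14:55, 15:35-17:15.
Kira ∩ Nadia ∩ Xiulan ∩ Yuki ∩ Aarav: 14:10-14:55, 15:35-17:15.
The first common window of at least 75 minutes is 15:35-17:15, so the earliest start is 15:35.

15:35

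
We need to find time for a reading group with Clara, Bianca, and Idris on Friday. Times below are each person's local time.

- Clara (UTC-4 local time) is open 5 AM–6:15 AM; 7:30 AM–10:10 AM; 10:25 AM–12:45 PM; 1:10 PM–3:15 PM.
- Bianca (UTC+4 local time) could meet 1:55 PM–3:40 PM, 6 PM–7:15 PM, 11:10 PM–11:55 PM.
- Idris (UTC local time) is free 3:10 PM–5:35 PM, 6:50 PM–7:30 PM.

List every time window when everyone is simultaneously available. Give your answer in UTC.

15:10-15:15, 19:10-19:15

Clara in UTC: 09:00-10:15, 11:30-14:10, 14:25-16:45, 17:10-19:15 (add 4h to convert from UTC-4).
Bianca in UTC: 09:55-11:40, 14:00-15:15, 19:10-19:55 (subtract 4h to convert from UTC+4).
Idris in UTC: 15:10-17:35, 18:50-19:30.
Clara ∩ Bianca: 09:55-10:15, 11:30-11:40, 14:00-14:10, 14:25-15:15, 19:10-19:15.
Clara ∩ Bianca ∩ Idris: 15:10-15:15, 19:10-19:15.
Those are the intersection windows.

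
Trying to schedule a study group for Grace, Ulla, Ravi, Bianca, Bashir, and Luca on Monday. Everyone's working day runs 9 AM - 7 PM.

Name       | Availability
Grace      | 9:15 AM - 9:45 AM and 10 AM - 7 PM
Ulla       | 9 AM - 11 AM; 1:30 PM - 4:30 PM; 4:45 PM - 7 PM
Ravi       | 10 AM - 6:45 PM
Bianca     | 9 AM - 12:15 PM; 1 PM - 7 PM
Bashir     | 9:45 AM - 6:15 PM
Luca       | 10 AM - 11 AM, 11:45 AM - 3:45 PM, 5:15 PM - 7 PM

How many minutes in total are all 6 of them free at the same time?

Grace ∩ Ulla: 09:15-09:45, 10:00-11:00, 13:30-16:30, 16:45-19:00.
Grace ∩ Ulla ∩ Ravi: 10:00-11:00, 13:30-16:30, 16:45-18:45.
Grace ∩ Ulla ∩ Ravi ∩ Bianca: 10:00-11:00, 13:30-16:30, 16:45-18:45.
Grace ∩ Ulla ∩ Ravi ∩ Bianca ∩ Bashir: 10:00-11:00, 13:30-16:30, 16:45-18:15.
Grace ∩ Ulla ∩ Ravi ∩ Bianca ∩ Bashir ∩ Luca: 10:00-11:00, 13:30-15:45, 17:15-18:15.
Summing the common windows: 60 + 135 + 60 = 255 minutes.

255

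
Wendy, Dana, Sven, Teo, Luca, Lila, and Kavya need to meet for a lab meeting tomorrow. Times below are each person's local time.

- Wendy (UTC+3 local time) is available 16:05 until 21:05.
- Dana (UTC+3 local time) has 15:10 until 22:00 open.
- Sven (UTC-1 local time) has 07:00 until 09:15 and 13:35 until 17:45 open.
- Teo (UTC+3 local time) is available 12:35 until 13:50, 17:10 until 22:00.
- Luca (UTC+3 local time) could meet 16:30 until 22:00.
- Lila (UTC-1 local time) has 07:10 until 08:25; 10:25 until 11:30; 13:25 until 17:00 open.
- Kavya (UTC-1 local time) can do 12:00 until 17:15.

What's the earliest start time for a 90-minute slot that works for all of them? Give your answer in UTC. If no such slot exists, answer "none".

14:35

Wendy in UTC: 13:05-18:05 (subtract 3h to convert from UTC+3).
Dana in UTC: 12:10-19:00 (subtract 3h to convert from UTC+3).
Sven in UTC: 08:00-10:15, 14:35-18:45 (add 1h to convert from UTC-1).
Teo in UTC: 09:35-10:50, 14:10-19:00 (subtract 3h to convert from UTC+3).
Luca in UTC: 13:30-19:00 (subtract 3h to convert from UTC+3).
Lila in UTC: 08:10-09:25, 11:25-12:30, 14:25-18:00 (add 1h to convert from UTC-1).
Kavya in UTC: 13:00-18:15 (add 1h to convert from UTC-1).
Wendy ∩ Dana: 13:05-18:05.
Wendy ∩ Dana ∩ Sven: 14:35-18:05.
Wendy ∩ Dana ∩ Sven ∩ Teo: 14:35-18:05.
Wendy ∩ Dana ∩ Sven ∩ Teo ∩ Luca: 14:35-18:05.
Wendy ∩ Dana ∩ Sven ∩ Teo ∩ Luca ∩ Lila: 14:35-18:00.
Wendy ∩ Dana ∩ Sven ∩ Teo ∩ Luca ∩ Lila ∩ Kavya: 14:35-18:00.
Those are the intersection windows.
The first common window of at least 90 minutes is 14:35-18:00, so the earliest start is 14:35.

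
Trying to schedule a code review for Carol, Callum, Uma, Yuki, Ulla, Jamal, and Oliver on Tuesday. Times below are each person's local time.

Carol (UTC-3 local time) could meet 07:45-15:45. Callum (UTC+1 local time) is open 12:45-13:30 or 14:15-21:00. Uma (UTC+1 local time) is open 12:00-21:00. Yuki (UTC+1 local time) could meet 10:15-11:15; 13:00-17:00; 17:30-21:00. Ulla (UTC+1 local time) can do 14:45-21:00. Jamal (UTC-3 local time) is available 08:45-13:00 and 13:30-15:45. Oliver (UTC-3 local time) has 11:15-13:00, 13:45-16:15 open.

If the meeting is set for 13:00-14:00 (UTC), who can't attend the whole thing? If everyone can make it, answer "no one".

Carol in UTC: 10:45-18:45 (add 3h to convert from UTC-3).
Callum in UTC: 11:45-12:30, 13:15-20:00 (subtract 1h to convert from UTC+1).
Uma in UTC: 11:00-20:00 (subtract 1h to convert from UTC+1).
Yuki in UTC: 09:15-10:15, 12:00-16:00, 16:30-20:00 (subtract 1h to convert from UTC+1).
Ulla in UTC: 13:45-20:00 (subtract 1h to convert from UTC+1).
Jamal in UTC: 11:45-16:00, 16:30-18:45 (add 3h to convert from UTC-3).
Oliver in UTC: 14:15-16:00, 16:45-19:15 (add 3h to convert from UTC-3).
Carol: free for 13:00-14:00. Callum: not fully free for 13:00-14:00. Uma: free for 13:00-14:00. Yuki: free for 13:00-14:00. Ulla: not fully free for 13:00-14:00. Jamal: free for 13:00-14:00. Oliver: not fully free for 13:00-14:00.

Callum, Oliver, Ulla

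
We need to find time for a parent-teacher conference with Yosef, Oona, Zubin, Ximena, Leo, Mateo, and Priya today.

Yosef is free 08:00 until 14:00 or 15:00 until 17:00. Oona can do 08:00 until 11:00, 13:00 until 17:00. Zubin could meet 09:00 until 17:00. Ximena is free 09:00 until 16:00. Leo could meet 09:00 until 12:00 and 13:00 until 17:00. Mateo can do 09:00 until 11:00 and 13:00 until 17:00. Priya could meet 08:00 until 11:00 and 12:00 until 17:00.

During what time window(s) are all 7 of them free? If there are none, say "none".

Yosef ∩ Oona: 08:00-11:00, 13:00-14:00, 15:00-17:00.
Yosef ∩ Oona ∩ Zubin: 09:00-11:00, 13:00-14:00, 15:00-17:00.
Yosef ∩ Oona ∩ Zubin ∩ Ximena: 09:00-11:00, 13:00-14:00, 15:00-16:00.
Yosef ∩ Oona ∩ Zubin ∩ Ximena ∩ Leo: 09:00-11:00, 13:00-14:00, 15:00-16:00.
Yosef ∩ Oona ∩ Zubin ∩ Ximena ∩ Leo ∩ Mateo: 09:00-11:00, 13:00-14:00, 15:00-16:00.
Yosef ∩ Oona ∩ Zubin ∩ Ximena ∩ Leo ∩ Mateo ∩ Priya: 09:00-11:00, 13:00-14:00, 15:00-16:00.

09:00-11:00, 13:00-14:00, 15:00-16:00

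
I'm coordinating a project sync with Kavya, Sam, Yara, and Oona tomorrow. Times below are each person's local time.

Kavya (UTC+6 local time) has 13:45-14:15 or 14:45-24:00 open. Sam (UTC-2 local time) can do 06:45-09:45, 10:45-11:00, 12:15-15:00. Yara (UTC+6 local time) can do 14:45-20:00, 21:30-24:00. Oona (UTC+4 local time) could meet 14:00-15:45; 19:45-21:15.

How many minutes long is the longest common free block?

Kavya in UTC: 07:45-08:15, 08:45-18:00 (subtract 6h to convert from UTC+6).
Sam in UTC: 08:45-11:45, 12:45-13:00, 14:15-17:00 (add 2h to convert from UTC-2).
Yara in UTC: 08:45-14:00, 15:30-18:00 (subtract 6h to convert from UTC+6).
Oona in UTC: 10:00-11:45, 15:45-17:15 (subtract 4h to convert from UTC+4).
Kavya ∩ Sam: 08:45-11:45, 12:45-13:00, 14:15-17:00.
Kavya ∩ Sam ∩ Yara: 08:45-11:45, 12:45-13:00, 15:30-17:00.
Kavya ∩ Sam ∩ Yara ∩ Oona: 10:00-11:45, 15:45-17:00.
The longest is 10:00-11:45 at 105 minutes.

105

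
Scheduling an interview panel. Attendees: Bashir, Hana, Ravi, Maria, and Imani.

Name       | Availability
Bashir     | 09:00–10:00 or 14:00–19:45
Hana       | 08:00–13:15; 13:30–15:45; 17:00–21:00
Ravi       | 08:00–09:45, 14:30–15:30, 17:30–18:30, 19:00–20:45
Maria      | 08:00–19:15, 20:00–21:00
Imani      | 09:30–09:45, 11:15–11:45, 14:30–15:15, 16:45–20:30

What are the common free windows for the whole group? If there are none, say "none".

Bashir ∩ Hana: 09:00-10:00, 14:00-15:45, 17:00-19:45.
Bashir ∩ Hana ∩ Ravi: 09:00-09:45, 14:30-15:30, 17:30-18:30, 19:00-19:45.
Bashir ∩ Hana ∩ Ravi ∩ Maria: 09:00-09:45, 14:30-15:30, 17:30-18:30, 19:00-19:15.
Bashir ∩ Hana ∩ Ravi ∩ Maria ∩ Imani: 09:30-09:45, 14:30-15:15, 17:30-18:30, 19:00-19:15.
So the common availability across everyone is 09:30-09:45, 14:30-15:15, 17:30-18:30, 19:00-19:15.

09:30-09:45, 14:30-15:15, 17:30-18:30, 19:00-19:15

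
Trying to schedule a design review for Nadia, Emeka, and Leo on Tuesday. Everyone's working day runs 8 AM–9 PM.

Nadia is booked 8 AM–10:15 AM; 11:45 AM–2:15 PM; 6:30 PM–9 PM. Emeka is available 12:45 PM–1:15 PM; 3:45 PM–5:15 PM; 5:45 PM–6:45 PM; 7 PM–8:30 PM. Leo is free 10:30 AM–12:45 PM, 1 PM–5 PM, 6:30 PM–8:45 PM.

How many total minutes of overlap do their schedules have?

75

Nadia free: 10:15-11:45, 14:15-18:30 (invert busy blocks within the working day).
Emeka free: 12:45-13:15, 15:45-17:15, 17:45-18:45, 19:00-20:30.
Leo free: 10:30-12:45, 13:00-17:00, 18:30-20:45.
Nadia ∩ Emeka: 15:45-17:15, 17:45-18:30.
Nadia ∩ Emeka ∩ Leo: 15:45-17:00.
That's a single block of 75 minutes.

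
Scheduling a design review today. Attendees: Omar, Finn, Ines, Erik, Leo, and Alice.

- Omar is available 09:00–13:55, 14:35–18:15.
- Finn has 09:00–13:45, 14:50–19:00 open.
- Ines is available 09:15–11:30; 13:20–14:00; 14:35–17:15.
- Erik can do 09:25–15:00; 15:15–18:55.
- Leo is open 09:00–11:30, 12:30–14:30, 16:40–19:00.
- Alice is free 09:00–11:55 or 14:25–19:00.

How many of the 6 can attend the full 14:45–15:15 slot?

3

Omar, Ines, and Alice can make the full 14:45-15:15 slot — that's 3.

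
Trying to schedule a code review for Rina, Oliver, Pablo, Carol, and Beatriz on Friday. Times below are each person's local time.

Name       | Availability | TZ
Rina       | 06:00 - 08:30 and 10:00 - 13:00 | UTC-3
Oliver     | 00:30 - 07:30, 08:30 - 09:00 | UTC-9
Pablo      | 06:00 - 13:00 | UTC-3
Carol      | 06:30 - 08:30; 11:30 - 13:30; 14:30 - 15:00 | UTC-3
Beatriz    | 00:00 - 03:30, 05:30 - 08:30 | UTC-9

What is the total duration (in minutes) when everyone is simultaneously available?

Rina in UTC: 09:00-11:30, 13:00-16:00 (add 3h to convert from UTC-3).
Oliver in UTC: 09:30-16:30, 17:30-18:00 (add 9h to convert from UTC-9).
Pablo in UTC: 09:00-16:00 (add 3h to convert from UTC-3).
Carol in UTC: 09:30-11:30, 14:30-16:30, 17:30-18:00 (add 3h to convert from UTC-3).
Beatriz in UTC: 09:00-12:30, 14:30-17:30 (add 9h to convert from UTC-9).
Rina ∩ Oliver: 09:30-11:30, 13:00-16:00.
Rina ∩ Oliver ∩ Pablo: 09:30-11:30, 13:00-16:00.
Rina ∩ Oliver ∩ Pablo ∩ Carol: 09:30-11:30, 14:30-16:00.
Rina ∩ Oliver ∩ Pablo ∩ Carol ∩ Beatriz: 09:30-11:30, 14:30-16:00.
Summing the common windows: 120 + 90 = 210 minutes.

210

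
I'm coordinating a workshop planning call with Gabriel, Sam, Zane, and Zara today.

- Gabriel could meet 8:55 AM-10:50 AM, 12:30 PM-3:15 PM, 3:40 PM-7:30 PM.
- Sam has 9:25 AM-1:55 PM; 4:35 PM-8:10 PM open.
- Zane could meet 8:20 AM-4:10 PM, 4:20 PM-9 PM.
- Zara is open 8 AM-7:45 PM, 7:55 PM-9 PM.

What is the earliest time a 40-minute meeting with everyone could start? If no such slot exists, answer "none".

Gabriel ∩ Sam: 09:25-10:50, 12:30-13:55, 16:35-19:30.
Gabriel ∩ Sam ∩ Zane: 09:25-10:50, 12:30-13:55, 16:35-19:30.
Gabriel ∩ Sam ∩ Zane ∩ Zara: 09:25-10:50, 12:30-13:55, 16:35-19:30.
So the common availability across everyone is 09:25-10:50, 12:30-13:55, 16:35-19:30.
The first common window of at least 40 minutes is 09:25-10:50, so the earliest start is 09:25.

09:25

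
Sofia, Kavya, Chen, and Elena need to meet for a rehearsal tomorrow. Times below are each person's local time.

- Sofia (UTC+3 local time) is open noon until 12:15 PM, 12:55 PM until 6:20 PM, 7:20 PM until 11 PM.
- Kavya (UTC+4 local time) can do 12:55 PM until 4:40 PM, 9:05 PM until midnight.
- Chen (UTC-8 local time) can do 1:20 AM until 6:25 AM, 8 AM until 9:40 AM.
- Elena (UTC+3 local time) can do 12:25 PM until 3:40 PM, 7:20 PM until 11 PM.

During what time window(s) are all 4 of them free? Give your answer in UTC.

Sofia in UTC: 09:00-09:15, 09:55-15:20, 16:20-20:00 (subtract 3h to convert from UTC+3).
Kavya in UTC: 08:55-12:40, 17:05-20:00 (subtract 4h to convert from UTC+4).
Chen in UTC: 09:20-14:25, 16:00-17:40 (add 8h to convert from UTC-8).
Elena in UTC: 09:25-12:40, 16:20-20:00 (subtract 3h to convert from UTC+3).
Sofia ∩ Kavya: 09:00-09:15, 09:55-12:40, 17:05-20:00.
Sofia ∩ Kavya ∩ Chen: 09:55-12:40, 17:05-17:40.
Sofia ∩ Kavya ∩ Chen ∩ Elena: 09:55-12:40, 17:05-17:40.
So the common availability across everyone is 09:55-12:40, 17:05-17:40.

09:55-12:40, 17:05-17:40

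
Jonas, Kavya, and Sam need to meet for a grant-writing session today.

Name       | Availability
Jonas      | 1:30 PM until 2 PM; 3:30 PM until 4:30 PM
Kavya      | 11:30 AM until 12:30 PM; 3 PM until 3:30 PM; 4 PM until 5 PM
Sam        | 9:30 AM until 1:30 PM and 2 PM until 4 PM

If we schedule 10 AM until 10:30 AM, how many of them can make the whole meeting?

Sam can make the full 10:00-10:30 slot — that's 1.

1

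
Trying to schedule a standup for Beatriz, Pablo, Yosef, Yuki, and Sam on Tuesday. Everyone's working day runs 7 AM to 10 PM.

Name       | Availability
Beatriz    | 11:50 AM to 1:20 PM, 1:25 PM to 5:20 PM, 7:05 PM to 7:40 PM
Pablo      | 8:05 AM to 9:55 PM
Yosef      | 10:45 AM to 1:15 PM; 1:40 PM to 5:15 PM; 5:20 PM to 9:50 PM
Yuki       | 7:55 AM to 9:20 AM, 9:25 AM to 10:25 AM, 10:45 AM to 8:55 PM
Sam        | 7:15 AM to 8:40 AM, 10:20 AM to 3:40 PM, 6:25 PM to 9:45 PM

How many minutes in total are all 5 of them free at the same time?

240

Beatriz ∩ Pablo: 11:50-13:20, 13:25-17:20, 19:05-19:40.
Beatriz ∩ Pablo ∩ Yosef: 11:50-13:15, 13:40-17:15, 19:05-19:40.
Beatriz ∩ Pablo ∩ Yosef ∩ Yuki: 11:50-13:15, 13:40-17:15, 19:05-19:40.
Beatriz ∩ Pablo ∩ Yosef ∩ Yuki ∩ Sam: 11:50-13:15, 13:40-15:40, 19:05-19:40.
So the common availability across everyone is 11:50-13:15, 13:40-15:40, 19:05-19:40.
Summing the common windows: 85 + 120 + 35 = 240 minutes.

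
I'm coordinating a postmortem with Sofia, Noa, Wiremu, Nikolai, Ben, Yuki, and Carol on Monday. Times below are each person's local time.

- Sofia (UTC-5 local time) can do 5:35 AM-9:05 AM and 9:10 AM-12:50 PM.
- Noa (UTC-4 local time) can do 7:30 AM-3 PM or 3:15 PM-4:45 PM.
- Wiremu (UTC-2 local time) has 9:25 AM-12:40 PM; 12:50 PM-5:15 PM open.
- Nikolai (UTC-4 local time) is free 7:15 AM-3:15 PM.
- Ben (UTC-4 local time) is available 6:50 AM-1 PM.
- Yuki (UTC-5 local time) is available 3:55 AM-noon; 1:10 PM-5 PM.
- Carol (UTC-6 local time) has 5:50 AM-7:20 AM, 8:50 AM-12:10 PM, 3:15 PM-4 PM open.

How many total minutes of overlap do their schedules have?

220

Sofia in UTC: 10:35-14:05, 14:10-17:50 (add 5h to convert from UTC-5).
Noa in UTC: 11:30-19:00, 19:15-20:45 (add 4h to convert from UTC-4).
Wiremu in UTC: 11:25-14:40, 14:50-19:15 (add 2h to convert from UTC-2).
Nikolai in UTC: 11:15-19:15 (add 4h to convert from UTC-4).
Ben in UTC: 10:50-17:00 (add 4h to convert from UTC-4).
Yuki in UTC: 08:55-17:00, 18:10-22:00 (add 5h to convert from UTC-5).
Carol in UTC: 11:50-13:20, 14:50-18:10, 21:15-22:00 (add 6h to convert from UTC-6).
Sofia ∩ Noa: 11:30-14:05, 14:10-17:50.
Sofia ∩ Noa ∩ Wiremu: 11:30-14:05, 14:10-14:40, 14:50-17:50.
Sofia ∩ Noa ∩ Wiremu ∩ Nikolai: 11:30-14:05, 14:10-14:40, 14:50-17:50.
Sofia ∩ Noa ∩ Wiremu ∩ Nikolai ∩ Ben: 11:30-14:05, 14:10-14:40, 14:50-17:00.
Sofia ∩ Noa ∩ Wiremu ∩ Nikolai ∩ Ben ∩ Yuki: 11:30-14:05, 14:10-14:40, 14:50-17:00.
Sofia ∩ Noa ∩ Wiremu ∩ Nikolai ∩ Ben ∩ Yuki ∩ Carol: 11:50-13:20, 14:50-17:00.
Summing the common windows: 90 + 130 = 220 minutes.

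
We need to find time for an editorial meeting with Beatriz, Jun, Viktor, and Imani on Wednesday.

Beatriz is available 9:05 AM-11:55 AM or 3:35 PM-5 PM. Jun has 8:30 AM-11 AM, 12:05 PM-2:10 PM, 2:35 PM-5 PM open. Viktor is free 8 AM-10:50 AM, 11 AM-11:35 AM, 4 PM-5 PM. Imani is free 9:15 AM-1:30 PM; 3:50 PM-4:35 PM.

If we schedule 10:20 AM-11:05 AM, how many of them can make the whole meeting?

2

Beatriz and Imani can make the full 10:20-11:05 slot — that's 2.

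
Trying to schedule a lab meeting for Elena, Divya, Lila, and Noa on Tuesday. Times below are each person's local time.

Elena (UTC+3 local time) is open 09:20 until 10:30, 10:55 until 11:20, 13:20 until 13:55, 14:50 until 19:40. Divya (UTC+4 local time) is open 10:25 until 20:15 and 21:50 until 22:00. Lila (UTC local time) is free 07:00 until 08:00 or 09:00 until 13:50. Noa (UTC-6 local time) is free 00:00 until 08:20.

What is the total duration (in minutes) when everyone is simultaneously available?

Elena in UTC: 06:20-07:30, 07:55-08:20, 10:20-10:55, 11:50-16:40 (subtract 3h to convert from UTC+3).
Divya in UTC: 06:25-16:15, 17:50-18:00 (subtract 4h to convert from UTC+4).
Lila in UTC: 07:00-08:00, 09:00-13:50.
Noa in UTC: 06:00-14:20 (add 6h to convert from UTC-6).
Elena ∩ Divya: 06:25-07:30, 07:55-08:20, 10:20-10:55, 11:50-16:15.
Elena ∩ Divya ∩ Lila: 07:00-07:30, 07:55-08:00, 10:20-10:55, 11:50-13:50.
Elena ∩ Divya ∩ Lila ∩ Noa: 07:00-07:30, 07:55-08:00, 10:20-10:55, 11:50-13:50.
Those are the intersection windows.
Summing the common windows: 30 + 5 + 35 + 120 = 190 minutes.

190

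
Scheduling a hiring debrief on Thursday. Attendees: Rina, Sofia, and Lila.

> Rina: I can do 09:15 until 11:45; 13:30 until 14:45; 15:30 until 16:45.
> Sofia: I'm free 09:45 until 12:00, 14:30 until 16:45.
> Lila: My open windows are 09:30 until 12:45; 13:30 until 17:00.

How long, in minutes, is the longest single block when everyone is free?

120

Rina ∩ Sofia: 09:45-11:45, 14:30-14:45, 15:30-16:45.
Rina ∩ Sofia ∩ Lila: 09:45-11:45, 14:30-14:45, 15:30-16:45.
Those are the intersection windows.
The longest is 09:45-11:45 at 120 minutes.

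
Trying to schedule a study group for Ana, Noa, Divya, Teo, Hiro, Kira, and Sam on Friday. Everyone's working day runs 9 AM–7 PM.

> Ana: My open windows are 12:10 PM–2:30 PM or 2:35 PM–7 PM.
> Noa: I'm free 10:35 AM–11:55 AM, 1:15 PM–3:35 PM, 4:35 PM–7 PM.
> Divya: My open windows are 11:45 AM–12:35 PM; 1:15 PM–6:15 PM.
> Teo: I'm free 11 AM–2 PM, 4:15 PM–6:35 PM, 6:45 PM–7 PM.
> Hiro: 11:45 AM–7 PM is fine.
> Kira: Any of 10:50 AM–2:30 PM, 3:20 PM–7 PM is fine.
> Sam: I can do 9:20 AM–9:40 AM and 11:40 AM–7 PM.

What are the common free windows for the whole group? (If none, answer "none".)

13:15-14:00, 16:35-18:15

Ana ∩ Noa: 13:15-14:30, 14:35-15:35, 16:35-19:00.
Ana ∩ Noa ∩ Divya: 13:15-14:30, 14:35-15:35, 16:35-18:15.
Ana ∩ Noa ∩ Divya ∩ Teo: 13:15-14:00, 16:35-18:15.
Ana ∩ Noa ∩ Divya ∩ Teo ∩ Hiro: 13:15-14:00, 16:35-18:15.
Ana ∩ Noa ∩ Divya ∩ Teo ∩ Hiro ∩ Kira: 13:15-14:00, 16:35-18:15.
Ana ∩ Noa ∩ Divya ∩ Teo ∩ Hiro ∩ Kira ∩ Sam: 13:15-14:00, 16:35-18:15.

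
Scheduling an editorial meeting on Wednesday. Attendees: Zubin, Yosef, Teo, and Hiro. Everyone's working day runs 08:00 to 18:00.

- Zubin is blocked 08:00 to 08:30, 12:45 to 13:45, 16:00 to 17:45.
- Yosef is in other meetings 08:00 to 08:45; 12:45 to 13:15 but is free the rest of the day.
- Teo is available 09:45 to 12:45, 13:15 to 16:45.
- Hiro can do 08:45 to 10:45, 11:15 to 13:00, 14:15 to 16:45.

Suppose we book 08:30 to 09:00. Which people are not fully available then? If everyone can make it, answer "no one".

Hiro, Teo, Yosef

Zubin free: 08:30-12:45, 13:45-16:00, 17:45-18:00 (invert busy blocks within the working day).
Yosef free: 08:45-12:45, 13:15-18:00 (invert busy blocks within the working day).
Teo free: 09:45-12:45, 13:15-16:45.
Hiro free: 08:45-10:45, 11:15-13:00, 14:15-16:45.
Zubin: free for 08:30-09:00. Yosef: not fully free for 08:30-09:00. Teo: not fully free for 08:30-09:00. Hiro: not fully free for 08:30-09:00.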